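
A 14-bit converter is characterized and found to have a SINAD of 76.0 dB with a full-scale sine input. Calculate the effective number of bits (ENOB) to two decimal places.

ENOB = (SINAD − 1.76) / 6.02 = (76.0 − 1.76)/6.02 = 12.332.

12.33 bits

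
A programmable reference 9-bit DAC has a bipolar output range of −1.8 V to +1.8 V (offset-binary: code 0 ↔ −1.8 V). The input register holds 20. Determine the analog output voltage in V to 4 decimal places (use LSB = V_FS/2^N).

-1.6594 V

LSB = 3.6 V / 2^9 = 7.031 mV.
V_out = (−1.8) + 20 × 0.00703125 V = -1.65938 V.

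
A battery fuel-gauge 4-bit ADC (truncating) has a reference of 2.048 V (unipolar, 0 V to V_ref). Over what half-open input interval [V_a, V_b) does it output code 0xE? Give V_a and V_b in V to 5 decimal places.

[1.79200 V, 1.92000 V)

LSB = 2.048/2^4 = 128.000 mV.
Code 0xE = 14 decimal.
V_a = V_low + 14·LSB = 1.792 V; V_b = V_low + 15·LSB = 1.92 V.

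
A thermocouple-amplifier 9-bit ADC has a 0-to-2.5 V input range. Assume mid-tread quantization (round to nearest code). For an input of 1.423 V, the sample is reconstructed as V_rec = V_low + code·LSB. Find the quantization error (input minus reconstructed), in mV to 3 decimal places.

2.102 mV

One LSB is 2.5 V / 512 = 4.883 mV.
Scaled input = 291.4304 LSBs, so code = 291.
Code 291 maps back to 0 + 291×0.00488281 V = 1.4208984 V.
Difference: 0.00210156 V → 2.102 mV.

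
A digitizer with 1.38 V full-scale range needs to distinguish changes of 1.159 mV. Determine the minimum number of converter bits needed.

Number of steps required ≥ 1.38 V / 1.159 mV = 1190.68.
Need 2^N ≥ 1190.68; 2^10 = 1024, 2^11 = 2048.
Minimum N = 11.

11 bits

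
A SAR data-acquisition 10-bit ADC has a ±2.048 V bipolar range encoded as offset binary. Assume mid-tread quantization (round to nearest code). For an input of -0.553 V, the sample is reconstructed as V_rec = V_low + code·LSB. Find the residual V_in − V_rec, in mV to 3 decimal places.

LSB = 4.096/2^10 = 4.000 mV.
(V_in − V_low)/LSB = (-0.553 − (−2.048))/0.004 = 373.7500 → code 374 (round).
V_rec = (−2.048) + 374·0.004 = -0.552 V.
Error = -0.553 − (−0.552) = -0.001 V = -1.000 mV.

-1.000 mV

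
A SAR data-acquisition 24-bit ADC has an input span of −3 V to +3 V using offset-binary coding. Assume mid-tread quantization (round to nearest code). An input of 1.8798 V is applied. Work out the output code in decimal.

code 13644910

Full-scale span = 6 V; LSB = 6/2^24 = 0.36 µV.
Input sits at 13644909.773 steps above V_low.
Round → code 13644910.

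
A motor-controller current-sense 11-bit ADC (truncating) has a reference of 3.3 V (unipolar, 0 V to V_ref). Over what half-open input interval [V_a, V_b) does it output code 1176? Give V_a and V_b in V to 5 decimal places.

LSB = 3.3/2^11 = 1.611 mV.
V_a = V_low + 1176·LSB = 1.89492 V; V_b = V_low + 1177·LSB = 1.89653 V.

[1.89492 V, 1.89653 V)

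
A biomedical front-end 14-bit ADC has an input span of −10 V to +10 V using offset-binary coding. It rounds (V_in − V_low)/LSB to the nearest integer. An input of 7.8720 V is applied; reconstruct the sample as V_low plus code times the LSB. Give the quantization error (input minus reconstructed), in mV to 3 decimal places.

Step size: 20 V ÷ 2^14 = 1.221 mV.
(7.8720 − (−10))/0.0012207 = 14640.7424; round gives code 14641.
Reconstructed: 7.8723145 V.
V_in − V_rec = -0.000314453 V = -0.314 mV.

-0.314 mV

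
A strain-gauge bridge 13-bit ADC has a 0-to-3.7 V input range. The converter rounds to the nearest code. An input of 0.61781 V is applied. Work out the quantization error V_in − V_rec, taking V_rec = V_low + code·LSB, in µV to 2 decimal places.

-61.09 µV

One LSB is 3.7 V / 8192 = 451.66 µV.
(V_in − V_low)/LSB = (0.61781 − 0)/0.00045166 = 1367.8647 → code 1368 (round).
Reconstructed: 0.61787109 V.
V_in − V_rec = -6.10938e-05 V = -61.09 µV.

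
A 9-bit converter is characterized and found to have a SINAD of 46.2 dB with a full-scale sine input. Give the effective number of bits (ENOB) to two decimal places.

7.38 bits

ENOB = (SINAD − 1.76) / 6.02 = (46.2 − 1.76)/6.02 = 7.382.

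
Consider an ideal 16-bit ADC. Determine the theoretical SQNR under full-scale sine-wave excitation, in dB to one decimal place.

98.1 dB

SNR ≈ 6.02·N + 1.76 dB = 6.02·16 + 1.76 = 98.08 dB.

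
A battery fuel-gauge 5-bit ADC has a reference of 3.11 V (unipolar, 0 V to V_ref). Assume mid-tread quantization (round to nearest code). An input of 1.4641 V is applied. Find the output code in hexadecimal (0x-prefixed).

LSB = 3.11 V / 32 = 97.188 mV.
(1.4641 − 0) / 0.0971875 = 15.065 LSBs.
Round → code 15.
In hexadecimal (0x-prefixed): 0xF.

code 0xF (decimal 15)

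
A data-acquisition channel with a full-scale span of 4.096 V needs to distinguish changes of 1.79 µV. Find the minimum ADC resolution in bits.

Number of steps required ≥ 4.096 V / 1.79 µV = 2288268.16.
Need 2^N ≥ 2288268.16; 2^21 = 2097152, 2^22 = 4194304.
Minimum N = 22.

22 bits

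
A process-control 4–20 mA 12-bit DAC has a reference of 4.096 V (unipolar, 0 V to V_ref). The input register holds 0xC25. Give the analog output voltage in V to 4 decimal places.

3.1090 V

LSB = 4.096 V / 2^12 = 1.000 mV.
Code 0xC25 = 3109 decimal.
V_out = 0 + 3109 × 0.001 V = 3.109 V.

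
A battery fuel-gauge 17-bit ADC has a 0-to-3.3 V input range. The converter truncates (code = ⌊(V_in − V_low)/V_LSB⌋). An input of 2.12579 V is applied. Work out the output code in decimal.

code 84433

With 131072 levels over 3.3 V, one step is 25.18 µV.
(V_in − V_low)/LSB = (2.12579 − 0) / 2.5177e-05 = 84433.802.
⌊·⌋(84433.802) = 84433.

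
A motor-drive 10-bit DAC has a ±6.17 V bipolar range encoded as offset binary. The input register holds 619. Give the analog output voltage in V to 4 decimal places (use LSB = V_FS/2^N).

LSB = 12.34 V / 2^10 = 12.051 mV.
V_out = (−6.17) + 619 × 0.0120508 V = 1.28943 V.

1.2894 V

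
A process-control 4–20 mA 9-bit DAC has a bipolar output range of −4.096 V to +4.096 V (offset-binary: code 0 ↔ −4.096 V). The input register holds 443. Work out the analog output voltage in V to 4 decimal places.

2.9920 V

LSB = 8.192 V / 2^9 = 16.000 mV.
V_out = (−4.096) + 443 × 0.016 V = 2.992 V.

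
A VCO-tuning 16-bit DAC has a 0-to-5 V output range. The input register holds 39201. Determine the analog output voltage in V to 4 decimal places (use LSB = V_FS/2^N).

LSB = 5 V / 2^16 = 76.29 µV.
V_out = 0 + 39201 × 7.62939e-05 V = 2.9908 V.

2.9908 V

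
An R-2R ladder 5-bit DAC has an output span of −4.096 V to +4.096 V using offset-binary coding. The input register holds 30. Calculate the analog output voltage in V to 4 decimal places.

3.5840 V

LSB = 8.192 V / 2^5 = 256.000 mV.
V_out = (−4.096) + 30 × 0.256 V = 3.584 V.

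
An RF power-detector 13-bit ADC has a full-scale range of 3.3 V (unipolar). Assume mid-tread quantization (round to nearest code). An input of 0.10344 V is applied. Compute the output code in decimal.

code 257

Full-scale span = 3.3 V; LSB = 3.3/2^13 = 402.83 µV.
Input sits at 256.782 steps above V_low.
So the output code is 257.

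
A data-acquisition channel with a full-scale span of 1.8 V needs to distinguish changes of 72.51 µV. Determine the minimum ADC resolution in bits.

Number of steps required ≥ 1.8 V / 72.51 µV = 24824.16.
Need 2^N ≥ 24824.16; 2^14 = 16384, 2^15 = 32768.
Minimum N = 15.

15 bits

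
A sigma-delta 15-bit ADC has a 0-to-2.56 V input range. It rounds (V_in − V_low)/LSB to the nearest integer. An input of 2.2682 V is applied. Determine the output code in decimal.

code 29033

With 32768 levels over 2.56 V, one step is 78.12 µV.
(2.2682 − 0) / 7.8125e-05 = 29032.960 LSBs.
So the output code is 29033.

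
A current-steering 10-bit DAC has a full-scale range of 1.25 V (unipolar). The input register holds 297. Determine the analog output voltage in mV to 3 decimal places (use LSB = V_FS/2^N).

362.549 mV

LSB = 1.25 V / 2^10 = 1.221 mV.
V_out = 0 + 297 × 0.0012207 V = 0.362549 V.
= 362.549 mV.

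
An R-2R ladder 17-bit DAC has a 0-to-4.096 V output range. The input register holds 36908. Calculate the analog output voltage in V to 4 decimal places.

1.1534 V

LSB = 4.096 V / 2^17 = 31.25 µV.
V_out = 0 + 36908 × 3.125e-05 V = 1.15338 V.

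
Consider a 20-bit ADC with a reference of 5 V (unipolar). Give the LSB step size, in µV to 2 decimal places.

4.77 µV

Full-scale span = 5 V.
LSB = 5 / 2^20 = 5 / 1048576 = 4.76837e-06 V = 4.77 µV.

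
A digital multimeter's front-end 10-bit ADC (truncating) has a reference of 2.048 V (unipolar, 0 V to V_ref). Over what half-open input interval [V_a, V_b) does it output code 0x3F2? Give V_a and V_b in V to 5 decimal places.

LSB = 2.048/2^10 = 2.000 mV.
Code 0x3F2 = 1010 decimal.
V_a = V_low + 1010·LSB = 2.02 V; V_b = V_low + 1011·LSB = 2.022 V.

[2.02000 V, 2.02200 V)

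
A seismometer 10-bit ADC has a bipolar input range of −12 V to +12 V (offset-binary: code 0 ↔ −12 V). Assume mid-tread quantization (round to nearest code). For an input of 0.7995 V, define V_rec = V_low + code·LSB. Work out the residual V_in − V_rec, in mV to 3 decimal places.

One LSB is 24 V / 1024 = 23.438 mV.
(V_in − V_low)/LSB = (0.7995 − (−12))/0.0234375 = 546.1120 → code 546 (round).
Reconstructed: 0.796875 V.
Error = 0.7995 − 0.796875 = 0.002625 V = 2.625 mV.

2.625 mV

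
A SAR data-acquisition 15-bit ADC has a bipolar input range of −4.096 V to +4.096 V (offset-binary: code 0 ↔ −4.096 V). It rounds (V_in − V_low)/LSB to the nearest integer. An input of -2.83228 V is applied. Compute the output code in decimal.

LSB = 8.192 V / 32768 = 250.00 µV.
(-2.83228 − (−4.096)) / 0.00025 = 5054.880 LSBs.
Round → code 5055.

code 5055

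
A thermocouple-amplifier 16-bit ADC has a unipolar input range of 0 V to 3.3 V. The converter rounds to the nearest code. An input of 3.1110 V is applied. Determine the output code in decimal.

code 61783

Full-scale span = 3.3 V; LSB = 3.3/2^16 = 50.35 µV.
(3.1110 − 0) / 5.0354e-05 = 61782.575 LSBs.
round(61782.575) = 61783.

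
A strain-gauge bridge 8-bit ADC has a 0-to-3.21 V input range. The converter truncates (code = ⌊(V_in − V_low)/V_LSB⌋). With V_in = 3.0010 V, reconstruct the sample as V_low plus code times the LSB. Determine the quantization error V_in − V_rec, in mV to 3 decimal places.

4.164 mV

Step size: 3.21 V ÷ 2^8 = 12.539 mV.
Scaled input = 239.3321 LSBs, so code = 239.
V_rec = 0 + 239·0.0125391 = 2.9968359 V.
V_in − V_rec = 0.00416406 V = 4.164 mV.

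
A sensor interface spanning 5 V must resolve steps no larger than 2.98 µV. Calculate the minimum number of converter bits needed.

Number of steps required ≥ 5 V / 2.98 µV = 1677852.35.
Need 2^N ≥ 1677852.35; 2^20 = 1048576, 2^21 = 2097152.
Minimum N = 21.

21 bits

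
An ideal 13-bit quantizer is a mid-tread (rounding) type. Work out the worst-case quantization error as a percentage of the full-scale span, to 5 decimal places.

Rounding → worst-case error = ½ LSB = V_FS/2^14, so 100/16384 = 0.00610352 % of full scale.

0.00610 %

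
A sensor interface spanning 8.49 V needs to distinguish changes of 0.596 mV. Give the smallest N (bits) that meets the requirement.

Number of steps required ≥ 8.49 V / 0.596 mV = 14244.97.
Need 2^N ≥ 14244.97; 2^13 = 8192, 2^14 = 16384.
Minimum N = 14.

14 bits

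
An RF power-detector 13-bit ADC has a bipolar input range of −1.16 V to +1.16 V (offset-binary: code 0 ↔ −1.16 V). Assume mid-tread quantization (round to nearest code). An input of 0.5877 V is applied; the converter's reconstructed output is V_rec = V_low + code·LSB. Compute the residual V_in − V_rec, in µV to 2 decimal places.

53.52 µV

Step size: 2.32 V ÷ 2^13 = 283.20 µV.
Scaled input = 6171.1890 LSBs, so code = 6171.
V_rec = (−1.16) + 6171·0.000283203 = 0.58764648 V.
Error = 0.5877 − 0.58764648 = 5.35156e-05 V = 53.52 µV.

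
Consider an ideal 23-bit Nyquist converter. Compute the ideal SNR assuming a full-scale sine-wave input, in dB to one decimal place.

140.2 dB

SNR ≈ 6.02·N + 1.76 dB = 6.02·23 + 1.76 = 140.22 dB.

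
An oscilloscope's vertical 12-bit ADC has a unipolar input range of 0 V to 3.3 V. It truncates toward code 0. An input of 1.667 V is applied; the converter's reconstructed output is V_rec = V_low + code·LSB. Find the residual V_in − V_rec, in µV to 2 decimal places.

LSB = 3.3/2^12 = 0.806 mV.
(V_in − V_low)/LSB = (1.667 − 0)/0.000805664 = 2069.1006 → code 2069 (floor).
Code 2069 maps back to 0 + 2069×0.000805664 V = 1.6669189 V.
V_in − V_rec = 8.10547e-05 V = 81.05 µV.

81.05 µV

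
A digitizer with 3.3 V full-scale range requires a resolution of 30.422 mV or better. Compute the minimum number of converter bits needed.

Number of steps required ≥ 3.3 V / 30.422 mV = 108.47.
Need 2^N ≥ 108.47; 2^6 = 64, 2^7 = 128.
Minimum N = 7.

7 bits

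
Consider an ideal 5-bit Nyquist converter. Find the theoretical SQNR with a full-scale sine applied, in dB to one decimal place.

SNR ≈ 6.02·N + 1.76 dB = 6.02·5 + 1.76 = 31.86 dB.

31.9 dB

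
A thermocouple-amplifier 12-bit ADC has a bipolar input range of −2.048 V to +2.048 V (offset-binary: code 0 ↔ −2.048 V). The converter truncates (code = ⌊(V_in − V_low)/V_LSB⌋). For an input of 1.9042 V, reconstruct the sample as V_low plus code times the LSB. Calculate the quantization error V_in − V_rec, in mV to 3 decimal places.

Step size: 4.096 V ÷ 2^12 = 1.000 mV.
(1.9042 − (−2.048))/0.001 = 3952.2000; ⌊·⌋ gives code 3952.
Code 3952 maps back to (−2.048) + 3952×0.001 V = 1.904 V.
V_in − V_rec = 0.0002 V = 0.200 mV.

0.200 mV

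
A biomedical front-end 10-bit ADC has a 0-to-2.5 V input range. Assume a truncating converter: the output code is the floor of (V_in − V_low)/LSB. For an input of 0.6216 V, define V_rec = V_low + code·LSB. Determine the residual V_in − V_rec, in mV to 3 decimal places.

One LSB is 2.5 V / 1024 = 2.441 mV.
Scaled input = 254.6074 LSBs, so code = 254.
Code 254 maps back to 0 + 254×0.00244141 V = 0.62011719 V.
V_in − V_rec = 0.00148281 V = 1.483 mV.

1.483 mV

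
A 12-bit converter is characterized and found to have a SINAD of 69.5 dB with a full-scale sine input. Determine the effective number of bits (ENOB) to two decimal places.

11.25 bits

ENOB = (SINAD − 1.76) / 6.02 = (69.5 − 1.76)/6.02 = 11.252.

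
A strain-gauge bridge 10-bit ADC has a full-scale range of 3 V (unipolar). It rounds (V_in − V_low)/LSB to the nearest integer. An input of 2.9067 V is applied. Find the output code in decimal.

LSB = 3 V / 1024 = 2.930 mV.
(2.9067 − 0) / 0.00292969 = 992.154 LSBs.
Round → code 992.

code 992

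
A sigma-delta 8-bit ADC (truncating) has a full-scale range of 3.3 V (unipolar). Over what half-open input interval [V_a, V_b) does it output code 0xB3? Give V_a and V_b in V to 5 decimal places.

LSB = 3.3/2^8 = 12.891 mV.
Code 0xB3 = 179 decimal.
V_a = V_low + 179·LSB = 2.30742 V; V_b = V_low + 180·LSB = 2.32031 V.

[2.30742 V, 2.32031 V)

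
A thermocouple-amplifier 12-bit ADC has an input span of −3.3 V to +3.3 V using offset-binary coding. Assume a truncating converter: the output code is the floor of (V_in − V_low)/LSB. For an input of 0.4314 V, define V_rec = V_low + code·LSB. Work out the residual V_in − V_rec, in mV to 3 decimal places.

1.175 mV

One LSB is 6.6 V / 4096 = 1.611 mV.
(0.4314 − (−3.3))/0.00161133 = 2315.7295; ⌊·⌋ gives code 2315.
Code 2315 maps back to (−3.3) + 2315×0.00161133 V = 0.43022461 V.
V_in − V_rec = 0.00117539 V = 1.175 mV.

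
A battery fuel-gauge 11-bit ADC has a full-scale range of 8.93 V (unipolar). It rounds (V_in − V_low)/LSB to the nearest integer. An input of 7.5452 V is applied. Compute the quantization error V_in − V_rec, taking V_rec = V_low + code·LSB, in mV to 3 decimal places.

LSB = 8.93/2^11 = 4.360 mV.
(V_in − V_low)/LSB = (7.5452 − 0)/0.00436035 = 1730.4109 → code 1730 (round).
V_rec = 0 + 1730·0.00436035 = 7.5434082 V.
Difference: 0.0017918 V → 1.792 mV.

1.792 mV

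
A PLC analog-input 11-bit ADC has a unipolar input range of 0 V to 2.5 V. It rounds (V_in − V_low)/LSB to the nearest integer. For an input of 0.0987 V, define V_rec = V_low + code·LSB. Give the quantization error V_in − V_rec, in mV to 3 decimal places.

Step size: 2.5 V ÷ 2^11 = 1.221 mV.
(V_in − V_low)/LSB = (0.0987 − 0)/0.0012207 = 80.8550 → code 81 (round).
Reconstructed: 0.098876953 V.
Error = 0.0987 − 0.098876953 = -0.000176953 V = -0.177 mV.

-0.177 mV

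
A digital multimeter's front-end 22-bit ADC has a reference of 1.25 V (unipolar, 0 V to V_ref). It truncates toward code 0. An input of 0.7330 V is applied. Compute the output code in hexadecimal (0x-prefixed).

code 0x258793 (decimal 2459539)

LSB = 1.25 V / 4194304 = 0.30 µV.
Input sits at 2459539.866 steps above V_low.
Floor → code 2459539.
In hexadecimal (0x-prefixed): 0x258793.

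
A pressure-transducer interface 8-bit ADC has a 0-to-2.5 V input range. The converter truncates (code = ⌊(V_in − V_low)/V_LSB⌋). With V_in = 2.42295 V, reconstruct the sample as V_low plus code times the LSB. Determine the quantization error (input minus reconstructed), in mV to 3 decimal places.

1.075 mV

One LSB is 2.5 V / 256 = 9.766 mV.
(2.42295 − 0)/0.00976562 = 248.1101; ⌊·⌋ gives code 248.
V_rec = 0 + 248·0.00976562 = 2.421875 V.
Difference: 0.001075 V → 1.075 mV.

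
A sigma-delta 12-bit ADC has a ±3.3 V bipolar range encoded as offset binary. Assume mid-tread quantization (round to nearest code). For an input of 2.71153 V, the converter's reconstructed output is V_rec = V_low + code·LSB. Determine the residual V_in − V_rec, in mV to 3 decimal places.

LSB = 6.6/2^12 = 1.611 mV.
(V_in − V_low)/LSB = (2.71153 − (−3.3))/0.00161133 = 3730.7920 → code 3731 (round).
V_rec = (−3.3) + 3731·0.00161133 = 2.7118652 V.
Error = 2.71153 − 2.7118652 = -0.000335234 V = -0.335 mV.

-0.335 mV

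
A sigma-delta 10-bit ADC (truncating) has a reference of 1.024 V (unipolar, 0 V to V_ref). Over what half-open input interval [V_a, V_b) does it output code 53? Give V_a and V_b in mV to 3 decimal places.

LSB = 1.024/2^10 = 1.000 mV.
V_a = V_low + 53·LSB = 0.053 V; V_b = V_low + 54·LSB = 0.054 V.

[53.000 mV, 54.000 mV)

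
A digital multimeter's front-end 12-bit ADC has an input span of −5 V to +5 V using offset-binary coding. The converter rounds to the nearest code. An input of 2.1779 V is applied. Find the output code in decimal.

code 2940

Full-scale span = 10 V; LSB = 10/2^12 = 2.441 mV.
Input sits at 2940.068 steps above V_low.
So the output code is 2940.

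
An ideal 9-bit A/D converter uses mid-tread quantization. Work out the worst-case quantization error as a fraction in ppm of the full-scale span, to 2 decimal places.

Rounding → worst-case error = ½ LSB = V_FS/2^10, so 1e+06/1024 = 976.562 ppm of full scale.

976.56 ppm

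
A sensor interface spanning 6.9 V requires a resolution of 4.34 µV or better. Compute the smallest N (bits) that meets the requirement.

Number of steps required ≥ 6.9 V / 4.34 µV = 1589861.75.
Need 2^N ≥ 1589861.75; 2^20 = 1048576, 2^21 = 2097152.
Minimum N = 21.

21 bits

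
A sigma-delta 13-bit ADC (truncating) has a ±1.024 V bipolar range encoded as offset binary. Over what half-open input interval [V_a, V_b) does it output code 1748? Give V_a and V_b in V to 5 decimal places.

[-0.58700 V, -0.58675 V)

LSB = 2.048/2^13 = 250.00 µV.
V_a = V_low + 1748·LSB = -0.587 V; V_b = V_low + 1749·LSB = -0.58675 V.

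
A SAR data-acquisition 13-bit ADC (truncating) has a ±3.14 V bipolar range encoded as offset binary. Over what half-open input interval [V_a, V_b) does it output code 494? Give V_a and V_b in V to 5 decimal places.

LSB = 6.28/2^13 = 0.767 mV.
V_a = V_low + 494·LSB = -2.7613 V; V_b = V_low + 495·LSB = -2.76053 V.

[-2.76130 V, -2.76053 V)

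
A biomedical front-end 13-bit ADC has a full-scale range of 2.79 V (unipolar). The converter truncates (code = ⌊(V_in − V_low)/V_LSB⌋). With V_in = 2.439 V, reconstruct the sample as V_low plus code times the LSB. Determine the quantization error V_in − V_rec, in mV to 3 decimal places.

0.134 mV

Step size: 2.79 V ÷ 2^13 = 340.58 µV.
(2.439 − 0)/0.000340576 = 7161.3935; ⌊·⌋ gives code 7161.
Code 7161 maps back to 0 + 7161×0.000340576 V = 2.438866 V.
Error = 2.439 − 2.438866 = 0.000134033 V = 0.134 mV.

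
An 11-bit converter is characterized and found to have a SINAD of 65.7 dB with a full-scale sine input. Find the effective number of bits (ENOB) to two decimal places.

10.62 bits

ENOB = (SINAD − 1.76) / 6.02 = (65.7 − 1.76)/6.02 = 10.621.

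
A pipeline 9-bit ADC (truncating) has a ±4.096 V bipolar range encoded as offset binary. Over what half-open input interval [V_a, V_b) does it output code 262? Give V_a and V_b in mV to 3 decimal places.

[96.000 mV, 112.000 mV)

LSB = 8.192/2^9 = 16.000 mV.
V_a = V_low + 262·LSB = 0.096 V; V_b = V_low + 263·LSB = 0.112 V.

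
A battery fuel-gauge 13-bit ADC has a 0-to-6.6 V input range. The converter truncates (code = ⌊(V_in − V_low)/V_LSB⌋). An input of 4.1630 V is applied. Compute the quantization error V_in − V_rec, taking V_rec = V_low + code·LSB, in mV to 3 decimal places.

One LSB is 6.6 V / 8192 = 0.806 mV.
(V_in − V_low)/LSB = (4.1630 − 0)/0.000805664 = 5167.1661 → code 5167 (floor).
Code 5167 maps back to 0 + 5167×0.000805664 V = 4.1628662 V.
V_in − V_rec = 0.000133789 V = 0.134 mV.

0.134 mV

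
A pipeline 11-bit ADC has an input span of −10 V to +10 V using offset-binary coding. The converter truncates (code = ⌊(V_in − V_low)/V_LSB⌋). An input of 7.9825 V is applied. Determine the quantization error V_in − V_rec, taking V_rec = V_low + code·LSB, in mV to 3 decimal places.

3.984 mV

One LSB is 20 V / 2048 = 9.766 mV.
(7.9825 − (−10))/0.00976562 = 1841.4080; ⌊·⌋ gives code 1841.
V_rec = (−10) + 1841·0.00976562 = 7.9785156 V.
V_in − V_rec = 0.00398438 V = 3.984 mV.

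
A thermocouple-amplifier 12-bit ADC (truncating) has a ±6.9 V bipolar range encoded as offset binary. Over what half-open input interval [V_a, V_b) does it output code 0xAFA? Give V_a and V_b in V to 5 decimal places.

LSB = 13.8/2^12 = 3.369 mV.
Code 0xAFA = 2810 decimal.
V_a = V_low + 2810·LSB = 2.56729 V; V_b = V_low + 2811·LSB = 2.57065 V.

[2.56729 V, 2.57065 V)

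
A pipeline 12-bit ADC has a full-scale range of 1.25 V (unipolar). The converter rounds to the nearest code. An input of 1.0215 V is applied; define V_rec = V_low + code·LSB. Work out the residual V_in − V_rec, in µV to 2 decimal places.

One LSB is 1.25 V / 4096 = 305.18 µV.
(1.0215 − 0)/0.000305176 = 3347.2512; round gives code 3347.
Code 3347 maps back to 0 + 3347×0.000305176 V = 1.0214233 V.
Error = 1.0215 − 1.0214233 = 7.66602e-05 V = 76.66 µV.

76.66 µV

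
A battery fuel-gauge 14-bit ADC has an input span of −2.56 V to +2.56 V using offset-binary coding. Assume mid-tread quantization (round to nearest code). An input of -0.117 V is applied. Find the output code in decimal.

LSB = 5.12 V / 16384 = 312.50 µV.
(-0.117 − (−2.56)) / 0.0003125 = 7817.600 LSBs.
So the output code is 7818.

code 7818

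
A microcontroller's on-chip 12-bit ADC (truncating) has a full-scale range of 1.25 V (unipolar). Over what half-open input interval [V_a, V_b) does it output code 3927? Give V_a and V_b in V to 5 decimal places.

LSB = 1.25/2^12 = 305.18 µV.
V_a = V_low + 3927·LSB = 1.19843 V; V_b = V_low + 3928·LSB = 1.19873 V.

[1.19843 V, 1.19873 V)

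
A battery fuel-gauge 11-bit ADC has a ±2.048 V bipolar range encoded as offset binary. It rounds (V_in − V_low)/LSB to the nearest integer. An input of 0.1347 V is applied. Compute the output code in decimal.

code 1091

Full-scale span = 4.096 V; LSB = 4.096/2^11 = 2.000 mV.
(V_in − V_low)/LSB = (0.1347 − (−2.048)) / 0.002 = 1091.350.
Round → code 1091.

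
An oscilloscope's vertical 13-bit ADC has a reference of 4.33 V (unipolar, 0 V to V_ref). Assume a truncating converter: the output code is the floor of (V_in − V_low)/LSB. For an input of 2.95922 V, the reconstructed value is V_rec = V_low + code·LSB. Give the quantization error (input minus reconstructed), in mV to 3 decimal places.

0.316 mV

One LSB is 4.33 V / 8192 = 0.529 mV.
Scaled input = 5598.5982 LSBs, so code = 5598.
Reconstructed: 2.9589038 V.
Difference: 0.000316191 V → 0.316 mV.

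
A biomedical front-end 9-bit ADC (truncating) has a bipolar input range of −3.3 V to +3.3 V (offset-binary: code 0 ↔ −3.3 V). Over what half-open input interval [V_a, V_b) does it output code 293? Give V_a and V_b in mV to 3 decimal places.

[476.953 mV, 489.844 mV)

LSB = 6.6/2^9 = 12.891 mV.
V_a = V_low + 293·LSB = 0.476953 V; V_b = V_low + 294·LSB = 0.489844 V.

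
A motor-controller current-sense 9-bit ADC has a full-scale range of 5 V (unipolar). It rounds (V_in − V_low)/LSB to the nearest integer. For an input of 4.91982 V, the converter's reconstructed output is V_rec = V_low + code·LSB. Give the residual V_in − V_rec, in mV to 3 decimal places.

LSB = 5/2^9 = 9.766 mV.
Scaled input = 503.7896 LSBs, so code = 504.
Reconstructed: 4.921875 V.
V_in − V_rec = -0.002055 V = -2.055 mV.

-2.055 mV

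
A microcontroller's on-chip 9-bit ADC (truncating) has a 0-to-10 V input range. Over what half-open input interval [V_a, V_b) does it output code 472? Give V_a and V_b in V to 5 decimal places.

LSB = 10/2^9 = 19.531 mV.
V_a = V_low + 472·LSB = 9.21875 V; V_b = V_low + 473·LSB = 9.23828 V.

[9.21875 V, 9.23828 V)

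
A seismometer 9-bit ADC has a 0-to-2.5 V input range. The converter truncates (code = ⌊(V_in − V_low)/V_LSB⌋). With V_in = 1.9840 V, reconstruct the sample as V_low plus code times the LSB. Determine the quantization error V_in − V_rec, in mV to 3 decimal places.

LSB = 2.5/2^9 = 4.883 mV.
Scaled input = 406.3232 LSBs, so code = 406.
V_rec = 0 + 406·0.00488281 = 1.9824219 V.
Error = 1.9840 − 1.9824219 = 0.00157813 V = 1.578 mV.

1.578 mV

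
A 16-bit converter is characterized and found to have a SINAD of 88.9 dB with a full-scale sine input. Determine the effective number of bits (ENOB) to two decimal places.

14.48 bits

ENOB = (SINAD − 1.76) / 6.02 = (88.9 − 1.76)/6.02 = 14.475.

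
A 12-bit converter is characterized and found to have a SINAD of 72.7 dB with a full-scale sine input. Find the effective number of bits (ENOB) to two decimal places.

ENOB = (SINAD − 1.76) / 6.02 = (72.7 − 1.76)/6.02 = 11.784.

11.78 bits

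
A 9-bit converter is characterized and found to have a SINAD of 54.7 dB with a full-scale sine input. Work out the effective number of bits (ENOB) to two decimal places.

ENOB = (SINAD − 1.76) / 6.02 = (54.7 − 1.76)/6.02 = 8.794.

8.79 bits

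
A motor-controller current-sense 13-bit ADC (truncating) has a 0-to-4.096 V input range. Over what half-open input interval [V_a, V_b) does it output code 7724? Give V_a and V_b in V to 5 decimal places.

LSB = 4.096/2^13 = 0.500 mV.
V_a = V_low + 7724·LSB = 3.862 V; V_b = V_low + 7725·LSB = 3.8625 V.

[3.86200 V, 3.86250 V)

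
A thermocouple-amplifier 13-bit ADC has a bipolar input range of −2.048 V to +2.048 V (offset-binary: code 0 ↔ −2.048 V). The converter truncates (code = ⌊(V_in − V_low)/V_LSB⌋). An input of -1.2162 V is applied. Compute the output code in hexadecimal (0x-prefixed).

LSB = 4.096 V / 8192 = 0.500 mV.
Input sits at 1663.600 steps above V_low.
⌊·⌋(1663.600) = 1663.
In hexadecimal (0x-prefixed): 0x67F.

code 0x67F (decimal 1663)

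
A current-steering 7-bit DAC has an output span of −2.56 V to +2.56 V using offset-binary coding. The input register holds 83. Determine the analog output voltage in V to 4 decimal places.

0.7600 V

LSB = 5.12 V / 2^7 = 40.000 mV.
V_out = (−2.56) + 83 × 0.04 V = 0.76 V.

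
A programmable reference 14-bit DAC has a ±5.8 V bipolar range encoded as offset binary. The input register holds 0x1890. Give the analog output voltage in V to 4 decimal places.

-1.3480 V

LSB = 11.6 V / 2^14 = 0.708 mV.
Code 0x1890 = 6288 decimal.
V_out = (−5.8) + 6288 × 0.000708008 V = -1.34805 V.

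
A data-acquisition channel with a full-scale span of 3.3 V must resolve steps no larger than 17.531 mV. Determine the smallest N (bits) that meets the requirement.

Number of steps required ≥ 3.3 V / 17.531 mV = 188.24.
Need 2^N ≥ 188.24; 2^7 = 128, 2^8 = 256.
Minimum N = 8.

8 bits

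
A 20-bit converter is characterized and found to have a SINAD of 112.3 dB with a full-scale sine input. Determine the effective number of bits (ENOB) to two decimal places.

ENOB = (SINAD − 1.76) / 6.02 = (112.3 − 1.76)/6.02 = 18.362.

18.36 bits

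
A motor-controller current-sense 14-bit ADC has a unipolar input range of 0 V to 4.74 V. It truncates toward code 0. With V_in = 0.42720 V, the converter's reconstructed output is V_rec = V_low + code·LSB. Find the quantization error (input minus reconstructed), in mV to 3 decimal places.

One LSB is 4.74 V / 16384 = 289.31 µV.
(0.42720 − 0)/0.000289307 = 1476.6339; ⌊·⌋ gives code 1476.
Reconstructed: 0.4270166 V.
Error = 0.42720 − 0.4270166 = 0.000183398 V = 0.183 mV.

0.183 mV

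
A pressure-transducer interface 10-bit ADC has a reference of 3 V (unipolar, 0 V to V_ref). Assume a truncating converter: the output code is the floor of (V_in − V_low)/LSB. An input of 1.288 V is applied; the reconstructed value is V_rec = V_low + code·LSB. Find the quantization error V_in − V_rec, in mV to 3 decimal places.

1.867 mV

LSB = 3/2^10 = 2.930 mV.
(V_in − V_low)/LSB = (1.288 − 0)/0.00292969 = 439.6373 → code 439 (floor).
Reconstructed: 1.2861328 V.
Error = 1.288 − 1.2861328 = 0.00186719 V = 1.867 mV.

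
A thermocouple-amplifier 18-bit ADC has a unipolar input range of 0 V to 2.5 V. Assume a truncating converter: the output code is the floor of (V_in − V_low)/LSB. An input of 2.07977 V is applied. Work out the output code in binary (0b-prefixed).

code 0b110101001111011111 (decimal 218079)

LSB = 2.5 V / 262144 = 9.54 µV.
(V_in − V_low)/LSB = (2.07977 − 0) / 9.53674e-06 = 218079.691.
Floor → code 218079.
In binary (0b-prefixed): 0b110101001111011111.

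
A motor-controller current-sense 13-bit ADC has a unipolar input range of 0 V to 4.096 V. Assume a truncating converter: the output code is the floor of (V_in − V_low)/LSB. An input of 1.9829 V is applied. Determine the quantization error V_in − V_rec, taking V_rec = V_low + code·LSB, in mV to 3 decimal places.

0.400 mV

Step size: 4.096 V ÷ 2^13 = 0.500 mV.
(1.9829 − 0)/0.0005 = 3965.8000; ⌊·⌋ gives code 3965.
Code 3965 maps back to 0 + 3965×0.0005 V = 1.9825 V.
V_in − V_rec = 0.0004 V = 0.400 mV.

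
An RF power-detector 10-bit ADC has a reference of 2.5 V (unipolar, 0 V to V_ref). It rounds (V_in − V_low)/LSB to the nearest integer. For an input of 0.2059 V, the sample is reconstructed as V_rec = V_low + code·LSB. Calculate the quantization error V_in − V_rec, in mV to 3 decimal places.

0.822 mV

LSB = 2.5/2^10 = 2.441 mV.
Scaled input = 84.3366 LSBs, so code = 84.
Reconstructed: 0.20507812 V.
Difference: 0.000821875 V → 0.822 mV.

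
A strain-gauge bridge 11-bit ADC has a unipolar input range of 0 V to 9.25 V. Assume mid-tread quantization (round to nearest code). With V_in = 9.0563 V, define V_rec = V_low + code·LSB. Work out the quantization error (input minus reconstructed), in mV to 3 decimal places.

0.514 mV

Step size: 9.25 V ÷ 2^11 = 4.517 mV.
(V_in − V_low)/LSB = (9.0563 − 0)/0.0045166 = 2005.1138 → code 2005 (round).
Code 2005 maps back to 0 + 2005×0.0045166 V = 9.0557861 V.
V_in − V_rec = 0.000513867 V = 0.514 mV.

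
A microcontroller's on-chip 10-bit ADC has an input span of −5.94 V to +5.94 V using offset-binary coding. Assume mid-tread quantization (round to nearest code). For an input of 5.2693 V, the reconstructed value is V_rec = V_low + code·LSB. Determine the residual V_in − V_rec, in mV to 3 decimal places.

2.191 mV

LSB = 11.88/2^10 = 11.602 mV.
(5.2693 − (−5.94))/0.0116016 = 966.1888; round gives code 966.
V_rec = (−5.94) + 966·0.0116016 = 5.2671094 V.
Difference: 0.00219062 V → 2.191 mV.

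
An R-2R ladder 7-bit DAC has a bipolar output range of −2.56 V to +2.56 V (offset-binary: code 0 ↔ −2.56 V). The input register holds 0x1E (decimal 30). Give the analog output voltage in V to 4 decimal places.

LSB = 5.12 V / 2^7 = 40.000 mV.
Code 0x1E = 30 decimal.
V_out = (−2.56) + 30 × 0.04 V = -1.36 V.

-1.3600 V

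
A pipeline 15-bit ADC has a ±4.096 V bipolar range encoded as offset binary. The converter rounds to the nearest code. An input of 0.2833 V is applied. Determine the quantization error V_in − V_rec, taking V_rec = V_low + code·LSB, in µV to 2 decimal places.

50.00 µV

Step size: 8.192 V ÷ 2^15 = 250.00 µV.
(0.2833 − (−4.096))/0.00025 = 17517.2000; round gives code 17517.
V_rec = (−4.096) + 17517·0.00025 = 0.28325 V.
Difference: 5e-05 V → 50.00 µV.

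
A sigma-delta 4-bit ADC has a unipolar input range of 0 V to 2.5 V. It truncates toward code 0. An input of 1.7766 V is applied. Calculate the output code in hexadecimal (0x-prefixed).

code 0xB (decimal 11)

LSB = 2.5 V / 16 = 156.250 mV.
(V_in − V_low)/LSB = (1.7766 − 0) / 0.15625 = 11.370.
Floor → code 11.
In hexadecimal (0x-prefixed): 0xB.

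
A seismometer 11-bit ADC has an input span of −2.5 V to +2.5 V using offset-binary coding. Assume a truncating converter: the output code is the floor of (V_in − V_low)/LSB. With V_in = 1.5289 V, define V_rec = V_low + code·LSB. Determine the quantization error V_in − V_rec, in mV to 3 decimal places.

Step size: 5 V ÷ 2^11 = 2.441 mV.
(1.5289 − (−2.5))/0.00244141 = 1650.2374; ⌊·⌋ gives code 1650.
Reconstructed: 1.5283203 V.
Difference: 0.000579688 V → 0.580 mV.

0.580 mV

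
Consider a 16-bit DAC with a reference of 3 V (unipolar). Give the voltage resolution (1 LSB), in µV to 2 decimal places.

Full-scale span = 3 V.
LSB = 3 / 2^16 = 3 / 65536 = 4.57764e-05 V = 45.78 µV.

45.78 µV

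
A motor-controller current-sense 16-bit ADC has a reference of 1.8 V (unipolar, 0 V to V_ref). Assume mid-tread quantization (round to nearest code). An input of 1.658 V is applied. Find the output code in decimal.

code 60366

LSB = 1.8 V / 65536 = 27.47 µV.
(V_in − V_low)/LSB = (1.658 − 0) / 2.74658e-05 = 60365.938.
Round → code 60366.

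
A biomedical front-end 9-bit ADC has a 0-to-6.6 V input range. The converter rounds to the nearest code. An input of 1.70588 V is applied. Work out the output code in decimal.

code 132

Full-scale span = 6.6 V; LSB = 6.6/2^9 = 12.891 mV.
(1.70588 − 0) / 0.0128906 = 132.335 LSBs.
round(132.335) = 132.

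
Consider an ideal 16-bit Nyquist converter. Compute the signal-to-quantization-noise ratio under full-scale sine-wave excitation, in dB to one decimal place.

SNR ≈ 6.02·N + 1.76 dB = 6.02·16 + 1.76 = 98.08 dB.

98.1 dB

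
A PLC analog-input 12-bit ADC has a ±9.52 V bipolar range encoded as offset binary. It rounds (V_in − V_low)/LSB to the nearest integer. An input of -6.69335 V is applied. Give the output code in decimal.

code 608

LSB = 19.04 V / 4096 = 4.648 mV.
(V_in − V_low)/LSB = (-6.69335 − (−9.52)) / 0.00464844 = 608.086.
So the output code is 608.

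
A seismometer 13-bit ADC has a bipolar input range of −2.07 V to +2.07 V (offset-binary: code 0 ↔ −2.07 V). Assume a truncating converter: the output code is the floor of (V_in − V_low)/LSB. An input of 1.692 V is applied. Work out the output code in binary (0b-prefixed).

code 0b1110100010100 (decimal 7444)

With 8192 levels over 4.14 V, one step is 0.505 mV.
(V_in − V_low)/LSB = (1.692 − (−2.07)) / 0.000505371 = 7444.035.
⌊·⌋(7444.035) = 7444.
In binary (0b-prefixed): 0b1110100010100.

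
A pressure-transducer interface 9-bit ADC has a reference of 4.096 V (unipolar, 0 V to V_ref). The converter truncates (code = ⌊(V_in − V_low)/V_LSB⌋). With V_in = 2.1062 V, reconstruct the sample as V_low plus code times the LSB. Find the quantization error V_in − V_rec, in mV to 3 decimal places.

LSB = 4.096/2^9 = 8.000 mV.
Scaled input = 263.2750 LSBs, so code = 263.
Code 263 maps back to 0 + 263×0.008 V = 2.104 V.
Difference: 0.0022 V → 2.200 mV.

2.200 mV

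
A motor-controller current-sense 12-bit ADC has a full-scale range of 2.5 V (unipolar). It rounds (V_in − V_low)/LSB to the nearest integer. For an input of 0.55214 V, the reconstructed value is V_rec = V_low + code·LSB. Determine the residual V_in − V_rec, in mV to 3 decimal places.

-0.228 mV

One LSB is 2.5 V / 4096 = 0.610 mV.
(V_in − V_low)/LSB = (0.55214 − 0)/0.000610352 = 904.6262 → code 905 (round).
Reconstructed: 0.55236816 V.
V_in − V_rec = -0.000228164 V = -0.228 mV.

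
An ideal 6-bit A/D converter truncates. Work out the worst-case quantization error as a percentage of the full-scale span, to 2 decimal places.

1.56 %

Truncating → worst-case error = 1 LSB = V_FS/2^6, so 100/64 = 1.5625 % of full scale.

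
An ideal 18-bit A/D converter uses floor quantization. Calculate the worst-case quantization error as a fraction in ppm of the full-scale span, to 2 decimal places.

Truncating → worst-case error = 1 LSB = V_FS/2^18, so 1e+06/262144 = 3.8147 ppm of full scale.

3.81 ppm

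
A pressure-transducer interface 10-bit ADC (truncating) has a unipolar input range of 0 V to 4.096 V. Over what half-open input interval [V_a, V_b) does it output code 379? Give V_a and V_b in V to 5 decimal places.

LSB = 4.096/2^10 = 4.000 mV.
V_a = V_low + 379·LSB = 1.516 V; V_b = V_low + 380·LSB = 1.52 V.

[1.51600 V, 1.52000 V)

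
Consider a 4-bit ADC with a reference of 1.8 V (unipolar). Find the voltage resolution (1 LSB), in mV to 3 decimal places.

112.500 mV

Full-scale span = 1.8 V.
LSB = 1.8 / 2^4 = 1.8 / 16 = 0.1125 V = 112.500 mV.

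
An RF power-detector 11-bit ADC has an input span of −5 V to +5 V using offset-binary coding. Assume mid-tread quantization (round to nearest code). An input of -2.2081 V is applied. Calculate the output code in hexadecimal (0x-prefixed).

Full-scale span = 10 V; LSB = 10/2^11 = 4.883 mV.
Input sits at 571.781 steps above V_low.
Round → code 572.
In hexadecimal (0x-prefixed): 0x23C.

code 0x23C (decimal 572)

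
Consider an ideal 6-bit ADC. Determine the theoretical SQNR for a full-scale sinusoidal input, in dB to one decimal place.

SNR ≈ 6.02·N + 1.76 dB = 6.02·6 + 1.76 = 37.88 dB.

37.9 dB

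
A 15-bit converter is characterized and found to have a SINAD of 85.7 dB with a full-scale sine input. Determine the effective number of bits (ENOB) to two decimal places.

13.94 bits

ENOB = (SINAD − 1.76) / 6.02 = (85.7 − 1.76)/6.02 = 13.944.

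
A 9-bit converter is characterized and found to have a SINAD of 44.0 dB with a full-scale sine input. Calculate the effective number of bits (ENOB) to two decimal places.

ENOB = (SINAD − 1.76) / 6.02 = (44.0 − 1.76)/6.02 = 7.017.

7.02 bits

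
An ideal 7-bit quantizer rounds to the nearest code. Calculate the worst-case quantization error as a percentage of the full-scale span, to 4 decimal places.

0.3906 %

Rounding → worst-case error = ½ LSB = V_FS/2^8, so 100/256 = 0.390625 % of full scale.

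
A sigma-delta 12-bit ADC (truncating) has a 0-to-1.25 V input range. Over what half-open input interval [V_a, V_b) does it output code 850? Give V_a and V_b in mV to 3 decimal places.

LSB = 1.25/2^12 = 305.18 µV.
V_a = V_low + 850·LSB = 0.259399 V; V_b = V_low + 851·LSB = 0.259705 V.

[259.399 mV, 259.705 mV)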